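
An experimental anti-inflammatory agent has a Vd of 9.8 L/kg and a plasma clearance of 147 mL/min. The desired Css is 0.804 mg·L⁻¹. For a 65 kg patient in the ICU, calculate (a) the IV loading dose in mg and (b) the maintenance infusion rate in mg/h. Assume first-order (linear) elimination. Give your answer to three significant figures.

Total Vd = 9.8 × 65 = 637.0 L
Loading: fill Vd to C_target → 637.0 L × 0.804 mg/L = 512.1 mg
Convert clearance: 147 mL/min × 60 min/h ÷ 1000 mL/L = 8.820 L/h
Maintenance infusion rate = CL × Css = 8.820 × 0.804 = 7.091 mg/h

(a) 512 mg; (b) 7.09 mg/h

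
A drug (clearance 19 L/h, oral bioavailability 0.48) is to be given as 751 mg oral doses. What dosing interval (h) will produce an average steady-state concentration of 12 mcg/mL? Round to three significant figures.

1.58 h

F·D/τ = CL·Css → τ = F·D / (CL·Css).
τ = 0.48 × 751 / (19 × 12) = 1.581 h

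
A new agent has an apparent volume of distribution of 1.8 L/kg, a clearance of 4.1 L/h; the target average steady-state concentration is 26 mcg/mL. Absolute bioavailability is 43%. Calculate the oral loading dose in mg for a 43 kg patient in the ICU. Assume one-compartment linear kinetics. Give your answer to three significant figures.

4680 mg

Vd(total) = 43 kg × 1.8 L/kg = 77.40 L
Loading dose depends on Vd (not clearance): it fills the distribution volume.
LD = Vd × C / F = 77.40 × 26.00 / 0.43 = 4680 mg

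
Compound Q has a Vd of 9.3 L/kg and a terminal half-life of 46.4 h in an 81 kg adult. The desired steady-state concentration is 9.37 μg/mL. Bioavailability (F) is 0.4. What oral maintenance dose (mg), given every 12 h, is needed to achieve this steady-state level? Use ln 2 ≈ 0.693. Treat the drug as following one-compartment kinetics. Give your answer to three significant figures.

Total Vd = 9.3 × 81 = 753.3 L
CL = 0.693 × Vd / t½ = 0.693 × 753.3 / 46.4 = 11.25 L/h
D = CL × Css × τ / F = 11.25 × 9.37 × 12 / 0.4 = 3162 mg

3160 mg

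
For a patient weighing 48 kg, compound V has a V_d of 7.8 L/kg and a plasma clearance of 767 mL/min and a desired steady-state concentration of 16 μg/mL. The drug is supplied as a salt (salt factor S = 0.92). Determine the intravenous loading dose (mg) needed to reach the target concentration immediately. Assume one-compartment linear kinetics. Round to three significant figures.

6510 mg

Vd = 7.8 L/kg × 48 kg = 374.4 L
LD = Vd × C / S = 374.4 × 16.00 / 0.92 = 6511 mg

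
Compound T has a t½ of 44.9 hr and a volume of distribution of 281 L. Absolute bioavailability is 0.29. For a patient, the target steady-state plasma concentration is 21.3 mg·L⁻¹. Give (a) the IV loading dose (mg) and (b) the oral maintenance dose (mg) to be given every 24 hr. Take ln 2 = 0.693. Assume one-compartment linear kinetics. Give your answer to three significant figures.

(a) 5990 mg; (b) 7650 mg

LD = Vd × C = 281.0 × 21.3 = 5985 mg
CL = 0.693 × Vd / t½ = 0.693 × 281.0 / 44.9 = 4.337 L/h
D = CL × Css × τ / F = 4.337 × 21.3 × 24 / 0.29 = 7645 mg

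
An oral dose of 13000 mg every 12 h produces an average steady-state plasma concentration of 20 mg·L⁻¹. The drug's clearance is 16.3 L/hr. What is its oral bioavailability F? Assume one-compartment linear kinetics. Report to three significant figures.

0.301

F·D/τ = CL·Css at steady state → F = CL·Css·τ / D.
F = 16.3 × 20 × 12 / 13000 = 0.301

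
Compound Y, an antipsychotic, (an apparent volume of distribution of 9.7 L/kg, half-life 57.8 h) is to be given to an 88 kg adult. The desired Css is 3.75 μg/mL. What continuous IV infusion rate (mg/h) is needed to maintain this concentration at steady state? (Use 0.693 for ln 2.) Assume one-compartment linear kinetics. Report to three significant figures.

38.4 mg/h

Vd = 9.7 L/kg × 88 kg = 853.6 L
CL = ln 2 · Vd / t½ = 0.693 × 853.6 / 57.8 = 10.23 L/h
Infusion rate = CL × Css = 10.23 × 3.75 = 38.36 mg/h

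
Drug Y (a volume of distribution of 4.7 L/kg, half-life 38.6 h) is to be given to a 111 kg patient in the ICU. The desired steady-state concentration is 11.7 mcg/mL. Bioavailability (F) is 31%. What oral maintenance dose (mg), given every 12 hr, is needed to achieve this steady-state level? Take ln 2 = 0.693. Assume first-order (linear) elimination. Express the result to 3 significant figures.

4240 mg

Total Vd = 4.7 × 111 = 521.7 L
k = 0.693/38.6 = 0.01795 h⁻¹, so CL = k·Vd = 0.01795 × 521.7 = 9.365 L/h
D = CL × Css × τ / F = 9.365 × 11.7 × 12 / 0.31 = 4241 mg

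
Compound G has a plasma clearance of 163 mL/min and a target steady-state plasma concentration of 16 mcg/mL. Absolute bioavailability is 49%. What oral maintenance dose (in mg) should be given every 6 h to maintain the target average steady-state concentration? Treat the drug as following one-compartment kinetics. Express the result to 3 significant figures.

1920 mg

CL = 163 mL/min × 60/1000 = 9.780 L/h
D = CL × Css × τ / F = 9.780 × 16 × 6 / 0.49 = 1916 mg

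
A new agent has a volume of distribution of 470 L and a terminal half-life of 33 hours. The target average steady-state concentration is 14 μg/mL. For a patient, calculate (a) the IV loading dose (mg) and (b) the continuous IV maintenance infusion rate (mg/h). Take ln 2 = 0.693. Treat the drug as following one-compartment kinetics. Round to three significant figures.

(a) 6580 mg; (b) 138 mg/h

LD = Vd × C = 470.0 × 14 = 6580 mg
CL = 0.693 × Vd / t½ = 0.693 × 470.0 / 33 = 9.870 L/h
Infusion rate = CL × Css = 9.870 × 14 = 138.2 mg/h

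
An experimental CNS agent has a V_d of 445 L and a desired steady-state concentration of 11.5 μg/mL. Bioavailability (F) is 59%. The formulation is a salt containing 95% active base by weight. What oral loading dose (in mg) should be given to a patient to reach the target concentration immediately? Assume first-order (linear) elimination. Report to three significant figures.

9130 mg

LD = Vd × C / F / S = 445.0 × 11.50 / 0.59 / 0.95 = 9130 mg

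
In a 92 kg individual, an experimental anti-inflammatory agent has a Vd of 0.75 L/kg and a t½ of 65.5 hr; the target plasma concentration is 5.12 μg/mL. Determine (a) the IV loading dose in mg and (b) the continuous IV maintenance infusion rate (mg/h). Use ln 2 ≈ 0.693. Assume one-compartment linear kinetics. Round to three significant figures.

(a) 353 mg; (b) 3.74 mg/h

Vd = 0.75 L/kg × 92 kg = 69.00 L
LD = Vd × C = 69.00 × 5.12 = 353.3 mg
CL = 0.693 × Vd / t½ = 0.693 × 69.00 / 65.5 = 0.7300 L/h
Infusion rate = CL × Css = 0.7300 × 5.12 = 3.738 mg/h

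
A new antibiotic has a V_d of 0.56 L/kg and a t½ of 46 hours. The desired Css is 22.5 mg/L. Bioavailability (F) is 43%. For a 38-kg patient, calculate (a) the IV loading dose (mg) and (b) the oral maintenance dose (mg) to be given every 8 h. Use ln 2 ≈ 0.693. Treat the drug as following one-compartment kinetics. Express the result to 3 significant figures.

(a) 479 mg; (b) 134 mg

Vd = 0.56 L/kg × 38 kg = 21.28 L
LD = Vd × C = 21.28 × 22.5 = 478.8 mg
CL = 0.693 × Vd / t½ = 0.693 × 21.28 / 46 = 0.3206 L/h
D = CL × Css × τ / F = 0.3206 × 22.5 × 8 / 0.43 = 134.2 mg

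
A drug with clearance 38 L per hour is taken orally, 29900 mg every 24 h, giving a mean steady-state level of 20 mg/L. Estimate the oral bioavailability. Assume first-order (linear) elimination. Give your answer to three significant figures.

F·D/τ = CL·Css at steady state → F = CL·Css·τ / D.
F = 38 × 20 × 24 / 29900 = 0.610

0.610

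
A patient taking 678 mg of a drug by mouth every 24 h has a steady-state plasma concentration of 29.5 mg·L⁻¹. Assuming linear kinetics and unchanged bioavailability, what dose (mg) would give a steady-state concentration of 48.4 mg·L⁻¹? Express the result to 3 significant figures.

1110 mg

With linear kinetics, Css is proportional to dose rate (D/τ) at fixed clearance.
D₂ = D₁ × (Css,target / Css,current) = 678 × 48.4/29.5 = 1112 mg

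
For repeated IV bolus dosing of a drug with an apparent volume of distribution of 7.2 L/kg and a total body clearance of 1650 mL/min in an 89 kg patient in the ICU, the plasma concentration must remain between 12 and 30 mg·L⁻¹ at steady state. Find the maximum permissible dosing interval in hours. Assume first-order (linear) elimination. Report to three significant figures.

Vd(total) = 89 kg × 7.2 L/kg = 640.8 L
Convert clearance: 1650 mL/min × 60 min/h ÷ 1000 mL/L = 99.00 L/h
k = CL / Vd = 99.00 / 640.8 = 0.1545 h⁻¹
Between IV bolus doses, concentration decays as C = C₀·e^(−kτ), so C_peak/C_trough = e^(kτ).
τ_max = ln(C_peak/C_trough) / k = ln(30/12) / 0.1545 = 0.9163 / 0.1545 = 5.931 h

5.93 h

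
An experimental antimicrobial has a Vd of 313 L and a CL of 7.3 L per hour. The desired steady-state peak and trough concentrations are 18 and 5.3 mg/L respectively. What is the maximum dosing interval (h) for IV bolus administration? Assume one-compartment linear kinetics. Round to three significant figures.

52.4 h

k = CL / Vd = 7.300 / 313.0 = 0.02332 h⁻¹
Between IV bolus doses, concentration decays as C = C₀·e^(−kτ), so C_peak/C_trough = e^(kτ).
τ_max = ln(C_peak/C_trough) / k = ln(18/5.3) / 0.02332 = 1.223 / 0.02332 = 52.44 h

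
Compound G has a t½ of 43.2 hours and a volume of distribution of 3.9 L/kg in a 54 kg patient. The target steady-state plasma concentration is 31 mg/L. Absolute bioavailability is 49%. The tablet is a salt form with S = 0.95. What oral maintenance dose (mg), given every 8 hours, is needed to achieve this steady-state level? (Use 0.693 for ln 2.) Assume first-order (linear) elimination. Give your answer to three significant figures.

1800 mg

Total Vd = 3.9 × 54 = 210.6 L
k = 0.693/43.2 = 0.01604 h⁻¹, so CL = k·Vd = 0.01604 × 210.6 = 3.378 L/h
D = CL × Css × τ / F / S = 3.378 × 31 × 8 / 0.49 / 0.95 = 1800 mg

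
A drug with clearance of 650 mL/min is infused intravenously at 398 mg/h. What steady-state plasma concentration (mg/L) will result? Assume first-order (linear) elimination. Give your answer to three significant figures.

10.2 mg/L

CL = 650 mL/min × 60/1000 = 39.00 L/h
Css = rate / CL = 398 / 39.00 = 10.21 mg/L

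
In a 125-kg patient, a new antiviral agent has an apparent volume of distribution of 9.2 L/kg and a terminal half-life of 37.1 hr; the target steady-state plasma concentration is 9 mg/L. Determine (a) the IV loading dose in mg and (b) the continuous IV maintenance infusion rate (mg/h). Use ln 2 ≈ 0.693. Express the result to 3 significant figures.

(a) 10400 mg; (b) 193 mg/h

Vd(total) = 125 kg × 9.2 L/kg = 1150 L
LD = Vd × C = 1150 × 9 = 10350 mg
CL = 0.693 × Vd / t½ = 0.693 × 1150 / 37.1 = 21.48 L/h
Infusion rate = CL × Css = 21.48 × 9 = 193.3 mg/h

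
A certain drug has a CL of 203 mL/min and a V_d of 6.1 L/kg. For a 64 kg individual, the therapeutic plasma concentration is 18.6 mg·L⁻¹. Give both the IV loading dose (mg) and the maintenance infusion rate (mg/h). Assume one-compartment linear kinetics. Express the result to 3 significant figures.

Vd(total) = 64 kg × 6.1 L/kg = 390.4 L
Loading: fill Vd to C_target → 390.4 L × 18.6 mg/L = 7261 mg
CL = 203 mL/min = 203 × 0.06 = 12.18 L/h
Maintenance: replace elimination → rate = CL × Css = 12.18 × 18.6 = 226.5 mg/h

(a) 7260 mg; (b) 227 mg/h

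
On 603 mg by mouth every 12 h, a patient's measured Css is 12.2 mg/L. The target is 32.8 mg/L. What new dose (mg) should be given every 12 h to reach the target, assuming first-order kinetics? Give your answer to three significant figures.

With linear kinetics, Css is proportional to dose rate (D/τ) at fixed clearance.
D₂ = D₁ × (Css,target / Css,current) = 603 × 32.8/12.2 = 1621 mg

1620 mg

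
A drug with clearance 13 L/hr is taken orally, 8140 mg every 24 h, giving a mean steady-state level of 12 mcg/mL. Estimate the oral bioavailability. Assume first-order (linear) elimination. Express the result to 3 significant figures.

F·D/τ = CL·Css at steady state → F = CL·Css·τ / D.
F = 13 × 12 × 24 / 8140 = 0.460

0.460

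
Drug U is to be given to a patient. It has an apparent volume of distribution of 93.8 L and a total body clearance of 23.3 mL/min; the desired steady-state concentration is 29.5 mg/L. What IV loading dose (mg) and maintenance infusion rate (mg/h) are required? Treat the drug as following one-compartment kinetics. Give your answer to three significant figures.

Loading dose = Vd × C = 93.80 × 29.5 = 2767 mg
Convert clearance: 23.3 mL/min × 60 min/h ÷ 1000 mL/L = 1.398 L/h
Infusion rate = 1.398 L/h × 29.5 mg/L = 41.24 mg/h

(a) 2770 mg; (b) 41.2 mg/h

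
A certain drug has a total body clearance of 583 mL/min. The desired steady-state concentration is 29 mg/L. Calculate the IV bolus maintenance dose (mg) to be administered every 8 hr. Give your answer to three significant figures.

CL = 583 mL/min = 583 × 0.06 = 34.98 L/h
D = CL × Css × τ = 34.98 × 29 × 8 = 8115 mg

8120 mg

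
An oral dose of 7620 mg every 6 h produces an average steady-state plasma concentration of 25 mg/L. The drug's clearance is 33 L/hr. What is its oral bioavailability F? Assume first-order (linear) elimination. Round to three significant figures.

0.650

F·D/τ = CL·Css at steady state → F = CL·Css·τ / D.
F = 33 × 25 × 6 / 7620 = 0.650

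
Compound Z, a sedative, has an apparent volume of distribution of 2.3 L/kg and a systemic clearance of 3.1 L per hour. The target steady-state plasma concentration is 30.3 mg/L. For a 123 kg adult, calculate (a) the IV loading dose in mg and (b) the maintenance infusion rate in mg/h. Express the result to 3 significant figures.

(a) 8570 mg; (b) 93.9 mg/h

Vd(total) = 123 kg × 2.3 L/kg = 282.9 L
Loading: fill Vd to C_target → 282.9 L × 30.3 mg/L = 8572 mg
Maintenance infusion rate = CL × Css = 3.100 × 30.3 = 93.93 mg/h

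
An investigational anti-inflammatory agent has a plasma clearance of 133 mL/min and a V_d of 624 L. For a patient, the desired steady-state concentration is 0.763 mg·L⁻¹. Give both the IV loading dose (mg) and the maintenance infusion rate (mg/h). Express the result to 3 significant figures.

(a) 476 mg; (b) 6.09 mg/h

Loading dose = Vd × C = 624.0 × 0.763 = 476.1 mg
CL = 133 mL/min × 60/1000 = 7.980 L/h
Infusion rate = 7.980 L/h × 0.763 mg/L = 6.089 mg/h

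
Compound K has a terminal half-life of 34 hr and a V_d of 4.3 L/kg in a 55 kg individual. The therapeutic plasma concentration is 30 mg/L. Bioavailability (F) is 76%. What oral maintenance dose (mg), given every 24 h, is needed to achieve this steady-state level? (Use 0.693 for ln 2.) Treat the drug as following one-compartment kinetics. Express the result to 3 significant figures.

Total Vd = 4.3 × 55 = 236.5 L
CL = ln 2 · Vd / t½ = 0.693 × 236.5 / 34 = 4.820 L/h
D = CL × Css × τ / F = 4.820 × 30 × 24 / 0.76 = 4566 mg

4570 mg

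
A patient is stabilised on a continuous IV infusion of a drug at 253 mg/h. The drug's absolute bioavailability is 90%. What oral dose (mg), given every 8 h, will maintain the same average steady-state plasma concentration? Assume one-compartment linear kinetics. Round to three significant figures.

2250 mg

To maintain the same Css, the systemic dosing rate must be unchanged: F·D/τ = infusion rate.
D = rate × τ / F = 253 × 8 / 0.9 = 2249 mg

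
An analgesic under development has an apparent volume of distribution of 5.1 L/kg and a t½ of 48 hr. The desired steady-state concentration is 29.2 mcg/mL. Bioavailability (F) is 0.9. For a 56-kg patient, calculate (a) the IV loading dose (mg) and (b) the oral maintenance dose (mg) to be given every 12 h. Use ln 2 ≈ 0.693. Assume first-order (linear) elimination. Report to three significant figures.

Total Vd = 5.1 × 56 = 285.6 L
LD = Vd × C = 285.6 × 29.2 = 8340 mg
CL = 0.693 × Vd / t½ = 0.693 × 285.6 / 48 = 4.123 L/h
D = CL × Css × τ / F = 4.123 × 29.2 × 12 / 0.9 = 1605 mg

(a) 8340 mg; (b) 1610 mg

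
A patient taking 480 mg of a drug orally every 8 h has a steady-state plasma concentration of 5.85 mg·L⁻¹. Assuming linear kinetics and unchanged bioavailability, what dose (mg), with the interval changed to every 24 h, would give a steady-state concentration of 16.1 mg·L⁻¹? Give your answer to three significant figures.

For first-order elimination, Css ∝ F·D/(CL·τ); F and CL are unchanged, so Css ∝ D/τ.
D₂ = D₁ × (Css,target / Css,current) × (τ₂/τ₁) = 480 × (16.1/5.85) × (24/8) = 3963 mg

3960 mg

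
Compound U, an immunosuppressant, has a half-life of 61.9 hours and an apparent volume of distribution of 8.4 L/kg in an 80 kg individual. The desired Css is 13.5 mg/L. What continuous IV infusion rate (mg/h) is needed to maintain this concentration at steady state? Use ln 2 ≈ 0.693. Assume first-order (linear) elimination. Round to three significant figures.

Total Vd = 8.4 × 80 = 672.0 L
CL = 0.693 × Vd / t½ = 0.693 × 672.0 / 61.9 = 7.523 L/h
Infusion rate = CL × Css = 7.523 × 13.5 = 101.6 mg/h

102 mg/h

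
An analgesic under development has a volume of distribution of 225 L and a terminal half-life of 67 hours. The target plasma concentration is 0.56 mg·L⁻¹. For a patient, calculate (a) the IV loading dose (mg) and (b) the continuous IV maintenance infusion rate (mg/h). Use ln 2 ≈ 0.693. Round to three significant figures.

LD = Vd × C = 225.0 × 0.56 = 126.0 mg
CL = 0.693 × Vd / t½ = 0.693 × 225.0 / 67 = 2.327 L/h
Infusion rate = CL × Css = 2.327 × 0.56 = 1.303 mg/h

(a) 126 mg; (b) 1.30 mg/h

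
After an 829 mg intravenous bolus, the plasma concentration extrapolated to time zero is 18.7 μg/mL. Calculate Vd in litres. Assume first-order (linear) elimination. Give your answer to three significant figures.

Immediately after an IV bolus, C₀ = Dose / Vd, so Vd = Dose / C₀.
Vd = 829 / 18.7 = 44.33 L

44.3 L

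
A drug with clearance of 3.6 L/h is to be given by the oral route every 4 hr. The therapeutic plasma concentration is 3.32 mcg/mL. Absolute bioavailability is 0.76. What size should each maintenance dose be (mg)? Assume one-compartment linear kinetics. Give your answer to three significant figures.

62.9 mg

D = CL × Css × τ / F = 3.600 × 3.32 × 4 / 0.76 = 62.91 mg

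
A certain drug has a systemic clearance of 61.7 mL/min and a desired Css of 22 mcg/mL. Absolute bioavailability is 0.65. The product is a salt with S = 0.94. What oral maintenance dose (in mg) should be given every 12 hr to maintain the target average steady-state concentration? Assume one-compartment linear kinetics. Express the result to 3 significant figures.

Convert clearance: 61.7 mL/min × 60 min/h ÷ 1000 mL/L = 3.702 L/h
D = CL × Css × τ / F / S = 3.702 × 22 × 12 / 0.65 / 0.94 = 1600 mg

1600 mg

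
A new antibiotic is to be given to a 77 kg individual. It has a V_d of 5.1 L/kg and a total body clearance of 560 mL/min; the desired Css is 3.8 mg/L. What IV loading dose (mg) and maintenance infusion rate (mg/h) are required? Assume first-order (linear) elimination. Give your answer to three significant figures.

(a) 1490 mg; (b) 128 mg/h

Vd(total) = 77 kg × 5.1 L/kg = 392.7 L
Loading: fill Vd to C_target → 392.7 L × 3.8 mg/L = 1492 mg
CL = 560 mL/min = 560 × 0.06 = 33.60 L/h
Maintenance infusion rate = CL × Css = 33.60 × 3.8 = 127.7 mg/h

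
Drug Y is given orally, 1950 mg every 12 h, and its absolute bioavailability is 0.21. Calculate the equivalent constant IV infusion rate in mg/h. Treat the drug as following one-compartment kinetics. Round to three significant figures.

Equivalent systemic input: infusion rate = F·D/τ.
Rate = 0.21 × 1950 / 12 = 34.13 mg/h

34.1 mg/h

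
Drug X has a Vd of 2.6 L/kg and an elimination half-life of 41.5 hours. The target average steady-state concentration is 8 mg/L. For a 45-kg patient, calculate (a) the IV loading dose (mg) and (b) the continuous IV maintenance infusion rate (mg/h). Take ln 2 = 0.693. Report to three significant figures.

(a) 936 mg; (b) 15.6 mg/h

Total Vd = 2.6 × 45 = 117.0 L
LD = Vd × C = 117.0 × 8 = 936.0 mg
CL = 0.693 × Vd / t½ = 0.693 × 117.0 / 41.5 = 1.954 L/h
Infusion rate = CL × Css = 1.954 × 8 = 15.63 mg/h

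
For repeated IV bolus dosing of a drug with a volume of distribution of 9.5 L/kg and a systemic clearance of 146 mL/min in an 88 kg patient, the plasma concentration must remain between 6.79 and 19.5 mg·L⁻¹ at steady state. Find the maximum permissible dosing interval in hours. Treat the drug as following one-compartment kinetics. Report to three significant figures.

101 h

Vd = 9.5 L/kg × 88 kg = 836.0 L
CL = 146 mL/min × 60/1000 = 8.760 L/h
k = CL / Vd = 8.760 / 836.0 = 0.01048 h⁻¹
Between IV bolus doses, concentration decays as C = C₀·e^(−kτ), so C_peak/C_trough = e^(kτ).
τ_max = ln(C_peak/C_trough) / k = ln(19.5/6.79) / 0.01048 = 1.055 / 0.01048 = 100.7 h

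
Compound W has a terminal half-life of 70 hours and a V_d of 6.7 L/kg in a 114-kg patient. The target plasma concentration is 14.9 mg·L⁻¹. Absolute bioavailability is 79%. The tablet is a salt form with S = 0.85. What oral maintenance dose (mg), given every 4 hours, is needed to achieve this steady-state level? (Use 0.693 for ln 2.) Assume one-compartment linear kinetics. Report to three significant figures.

671 mg

Vd(total) = 114 kg × 6.7 L/kg = 763.8 L
CL = ln 2 · Vd / t½ = 0.693 × 763.8 / 70 = 7.562 L/h
D = CL × Css × τ / F / S = 7.562 × 14.9 × 4 / 0.79 / 0.85 = 671.2 mg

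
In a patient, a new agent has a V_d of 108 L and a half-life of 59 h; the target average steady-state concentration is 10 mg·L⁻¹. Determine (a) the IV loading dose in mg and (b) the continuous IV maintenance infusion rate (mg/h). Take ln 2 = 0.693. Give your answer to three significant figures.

(a) 1080 mg; (b) 12.7 mg/h

LD = Vd × C = 108.0 × 10 = 1080 mg
CL = 0.693 × Vd / t½ = 0.693 × 108.0 / 59 = 1.269 L/h
Infusion rate = CL × Css = 1.269 × 10 = 12.69 mg/h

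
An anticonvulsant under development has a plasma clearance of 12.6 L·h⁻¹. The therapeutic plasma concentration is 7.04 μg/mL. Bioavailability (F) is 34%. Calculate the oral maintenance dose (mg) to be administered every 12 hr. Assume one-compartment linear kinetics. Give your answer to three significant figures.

At steady state, dose per interval replaces the amount cleared in that interval: F·D/τ = CL·Css.
D = CL × Css × τ / F = 12.60 × 7.04 × 12 / 0.34 = 3131 mg

3130 mg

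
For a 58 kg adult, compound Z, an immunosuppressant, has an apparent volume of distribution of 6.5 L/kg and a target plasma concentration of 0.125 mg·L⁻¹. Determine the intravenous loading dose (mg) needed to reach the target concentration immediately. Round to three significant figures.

47.1 mg

Total Vd = 6.5 × 58 = 377.0 L
LD = Vd × C = 377.0 × 0.1250 = 47.13 mg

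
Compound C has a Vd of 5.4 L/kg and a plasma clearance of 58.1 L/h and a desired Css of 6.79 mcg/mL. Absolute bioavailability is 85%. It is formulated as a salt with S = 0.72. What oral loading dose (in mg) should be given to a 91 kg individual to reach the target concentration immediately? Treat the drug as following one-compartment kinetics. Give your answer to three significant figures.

Vd = 5.4 L/kg × 91 kg = 491.4 L
The loading dose fills Vd to the target concentration; clearance is irrelevant here.
LD = Vd × C / F / S = 491.4 × 6.790 / 0.85 / 0.72 = 5452 mg

5450 mg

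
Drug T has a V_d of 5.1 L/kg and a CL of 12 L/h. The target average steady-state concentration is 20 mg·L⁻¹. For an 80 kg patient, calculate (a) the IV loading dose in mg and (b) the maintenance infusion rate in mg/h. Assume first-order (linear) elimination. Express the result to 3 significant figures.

Total Vd = 5.1 × 80 = 408.0 L
LD = Vd · C_target = 408.0 × 20 = 8160 mg
Maintenance: replace elimination → rate = CL × Css = 12.00 × 20 = 240.0 mg/h

(a) 8160 mg; (b) 240 mg/h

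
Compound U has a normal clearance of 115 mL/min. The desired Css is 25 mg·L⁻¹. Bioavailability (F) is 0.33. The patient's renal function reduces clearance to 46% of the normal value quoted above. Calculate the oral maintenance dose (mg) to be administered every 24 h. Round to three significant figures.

5770 mg

CL = 115 mL/min × 60/1000 = 6.900 L/h
Patient clearance = 0.46 × 6.900 = 3.174 L/h
D = CL × Css × τ / F = 3.174 × 25 × 24 / 0.33 = 5771 mg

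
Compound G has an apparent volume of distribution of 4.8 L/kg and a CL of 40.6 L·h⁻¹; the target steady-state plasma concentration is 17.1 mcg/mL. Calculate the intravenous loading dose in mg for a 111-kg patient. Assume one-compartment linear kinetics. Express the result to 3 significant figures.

9110 mg

Vd(total) = 111 kg × 4.8 L/kg = 532.8 L
LD = Vd × C = 532.8 × 17.10 = 9111 mg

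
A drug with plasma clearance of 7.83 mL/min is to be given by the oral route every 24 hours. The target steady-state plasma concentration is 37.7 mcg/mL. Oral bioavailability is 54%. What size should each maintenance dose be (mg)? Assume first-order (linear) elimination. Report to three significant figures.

CL = 7.83 mL/min × 60/1000 = 0.4698 L/h
At steady state, dose per interval replaces the amount cleared in that interval: F·D/τ = CL·Css.
D = CL × Css × τ / F = 0.4698 × 37.7 × 24 / 0.54 = 787.2 mg

787 mg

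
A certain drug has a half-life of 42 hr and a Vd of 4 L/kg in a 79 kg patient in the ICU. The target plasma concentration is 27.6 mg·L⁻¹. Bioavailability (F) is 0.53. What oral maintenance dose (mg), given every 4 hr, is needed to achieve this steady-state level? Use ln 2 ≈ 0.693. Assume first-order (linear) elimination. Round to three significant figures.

Vd(total) = 79 kg × 4 L/kg = 316.0 L
CL = 0.693 × Vd / t½ = 0.693 × 316.0 / 42 = 5.214 L/h
D = CL × Css × τ / F = 5.214 × 27.6 × 4 / 0.53 = 1086 mg

1090 mg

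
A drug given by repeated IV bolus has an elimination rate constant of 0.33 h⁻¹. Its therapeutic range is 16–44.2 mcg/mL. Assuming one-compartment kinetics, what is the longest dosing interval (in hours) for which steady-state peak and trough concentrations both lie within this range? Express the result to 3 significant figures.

3.08 h

Between IV bolus doses, concentration decays as C = C₀·e^(−kτ), so C_peak/C_trough = e^(kτ).
τ_max = ln(C_peak/C_trough) / k = ln(44.2/16) / 0.3300 = 1.016 / 0.3300 = 3.079 h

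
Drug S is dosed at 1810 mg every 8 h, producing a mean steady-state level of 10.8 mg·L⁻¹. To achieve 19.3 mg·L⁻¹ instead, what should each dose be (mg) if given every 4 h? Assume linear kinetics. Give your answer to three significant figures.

With linear kinetics, Css is proportional to dose rate (D/τ) at fixed clearance.
D₂ = D₁ × (Css,target / Css,current) × (τ₂/τ₁) = 1810 × (19.3/10.8) × (4/8) = 1617 mg

1620 mg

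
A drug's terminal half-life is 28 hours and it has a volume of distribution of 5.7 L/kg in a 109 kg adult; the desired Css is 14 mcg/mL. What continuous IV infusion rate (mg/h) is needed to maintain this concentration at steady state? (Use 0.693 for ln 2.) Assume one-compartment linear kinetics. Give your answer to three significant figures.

Total Vd = 5.7 × 109 = 621.3 L
CL = 0.693 × Vd / t½ = 0.693 × 621.3 / 28 = 15.38 L/h
Infusion rate = CL × Css = 15.38 × 14 = 215.3 mg/h

215 mg/h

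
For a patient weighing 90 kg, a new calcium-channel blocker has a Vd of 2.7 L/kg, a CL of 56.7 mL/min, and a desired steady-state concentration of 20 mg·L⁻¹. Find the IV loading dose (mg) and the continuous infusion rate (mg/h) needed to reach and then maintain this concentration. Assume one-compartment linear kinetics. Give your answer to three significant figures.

Vd = 2.7 L/kg × 90 kg = 243.0 L
Loading: fill Vd to C_target → 243.0 L × 20 mg/L = 4860 mg
CL = 56.7 mL/min = 56.7 × 0.06 = 3.402 L/h
Maintenance infusion rate = CL × Css = 3.402 × 20 = 68.04 mg/h

(a) 4860 mg; (b) 68.0 mg/h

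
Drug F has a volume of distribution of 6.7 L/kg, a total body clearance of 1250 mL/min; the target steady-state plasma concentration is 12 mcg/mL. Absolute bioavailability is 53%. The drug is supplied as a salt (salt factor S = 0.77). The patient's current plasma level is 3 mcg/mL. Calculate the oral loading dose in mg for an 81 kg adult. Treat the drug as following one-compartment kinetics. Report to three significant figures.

Vd = 6.7 L/kg × 81 kg = 542.7 L
Concentration deficit ΔC = 12 − 3 = 9.000 mg/L
LD = Vd × ΔC / F / S = 542.7 × 9.000 / 0.53 / 0.77 = 11970 mg

12000 mg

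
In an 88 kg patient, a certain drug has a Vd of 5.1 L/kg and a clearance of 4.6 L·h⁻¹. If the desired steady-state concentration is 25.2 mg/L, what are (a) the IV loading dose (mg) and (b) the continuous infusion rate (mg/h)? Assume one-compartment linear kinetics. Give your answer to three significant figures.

(a) 11300 mg; (b) 116 mg/h

Vd(total) = 88 kg × 5.1 L/kg = 448.8 L
LD = Vd · C_target = 448.8 × 25.2 = 11310 mg
Infusion rate = 4.600 L/h × 25.2 mg/L = 115.9 mg/h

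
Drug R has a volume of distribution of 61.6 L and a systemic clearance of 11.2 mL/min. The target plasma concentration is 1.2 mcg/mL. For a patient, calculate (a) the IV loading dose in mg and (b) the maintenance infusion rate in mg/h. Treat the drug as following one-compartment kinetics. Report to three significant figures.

Loading dose = Vd × C = 61.60 × 1.2 = 73.92 mg
Convert clearance: 11.2 mL/min × 60 min/h ÷ 1000 mL/L = 0.6720 L/h
Maintenance: replace elimination → rate = CL × Css = 0.6720 × 1.2 = 0.8064 mg/h

(a) 73.9 mg; (b) 0.806 mg/h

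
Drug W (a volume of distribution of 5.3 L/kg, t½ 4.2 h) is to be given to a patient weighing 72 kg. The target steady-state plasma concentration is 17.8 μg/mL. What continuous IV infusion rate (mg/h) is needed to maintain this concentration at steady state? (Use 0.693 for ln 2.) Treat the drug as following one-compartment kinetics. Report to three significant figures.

Vd = 5.3 L/kg × 72 kg = 381.6 L
k = 0.693/4.2 = 0.1650 h⁻¹, so CL = k·Vd = 0.1650 × 381.6 = 62.96 L/h
Infusion rate = CL × Css = 62.96 × 17.8 = 1121 mg/h

1120 mg/h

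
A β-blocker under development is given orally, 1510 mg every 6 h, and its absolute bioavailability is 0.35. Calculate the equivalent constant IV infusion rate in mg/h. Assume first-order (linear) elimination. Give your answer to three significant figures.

88.1 mg/h

Equivalent systemic input: infusion rate = F·D/τ.
Rate = 0.35 × 1510 / 6 = 88.08 mg/h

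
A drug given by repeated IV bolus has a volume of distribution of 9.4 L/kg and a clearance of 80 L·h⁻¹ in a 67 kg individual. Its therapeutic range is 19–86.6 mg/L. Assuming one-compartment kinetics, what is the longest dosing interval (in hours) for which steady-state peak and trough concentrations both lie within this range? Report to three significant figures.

11.9 h

Vd = 9.4 L/kg × 67 kg = 629.8 L
k = CL / Vd = 80.00 / 629.8 = 0.1270 h⁻¹
Between IV bolus doses, concentration decays as C = C₀·e^(−kτ), so C_peak/C_trough = e^(kτ).
τ_max = ln(C_peak/C_trough) / k = ln(86.6/19) / 0.1270 = 1.517 / 0.1270 = 11.94 h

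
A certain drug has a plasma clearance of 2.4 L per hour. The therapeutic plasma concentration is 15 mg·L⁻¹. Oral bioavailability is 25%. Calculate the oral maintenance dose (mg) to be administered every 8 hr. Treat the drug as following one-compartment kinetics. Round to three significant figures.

D = CL × Css × τ / F = 2.400 × 15 × 8 / 0.25 = 1152 mg

1150 mg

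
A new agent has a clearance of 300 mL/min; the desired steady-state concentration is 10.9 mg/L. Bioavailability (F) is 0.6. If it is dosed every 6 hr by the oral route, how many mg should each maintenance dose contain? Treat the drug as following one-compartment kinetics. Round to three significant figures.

1960 mg

CL = 300 mL/min = 300 × 0.06 = 18.00 L/h
D = CL × Css × τ / F = 18.00 × 10.9 × 6 / 0.6 = 1962 mg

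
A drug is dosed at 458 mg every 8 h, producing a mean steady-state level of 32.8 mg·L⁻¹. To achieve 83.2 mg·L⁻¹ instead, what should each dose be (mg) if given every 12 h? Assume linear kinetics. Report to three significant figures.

1740 mg

With linear kinetics, Css is proportional to dose rate (D/τ) at fixed clearance.
D₂ = D₁ × (Css,target / Css,current) × (τ₂/τ₁) = 458 × (83.2/32.8) × (12/8) = 1743 mg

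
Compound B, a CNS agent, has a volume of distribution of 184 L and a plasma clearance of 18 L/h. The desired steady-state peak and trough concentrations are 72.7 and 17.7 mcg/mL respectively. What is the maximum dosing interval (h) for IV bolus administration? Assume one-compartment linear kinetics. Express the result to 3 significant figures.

k = CL / Vd = 18.00 / 184.0 = 0.09783 h⁻¹
Between IV bolus doses, concentration decays as C = C₀·e^(−kτ), so C_peak/C_trough = e^(kτ).
τ_max = ln(C_peak/C_trough) / k = ln(72.7/17.7) / 0.09783 = 1.413 / 0.09783 = 14.44 h

14.4 h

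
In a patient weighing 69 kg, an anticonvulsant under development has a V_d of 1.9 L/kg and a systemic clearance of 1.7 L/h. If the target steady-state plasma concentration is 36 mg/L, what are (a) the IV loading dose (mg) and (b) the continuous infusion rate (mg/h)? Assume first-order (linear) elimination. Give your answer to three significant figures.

Vd = 1.9 L/kg × 69 kg = 131.1 L
Loading dose = Vd × C = 131.1 × 36 = 4720 mg
Maintenance infusion rate = CL × Css = 1.700 × 36 = 61.20 mg/h

(a) 4720 mg; (b) 61.2 mg/h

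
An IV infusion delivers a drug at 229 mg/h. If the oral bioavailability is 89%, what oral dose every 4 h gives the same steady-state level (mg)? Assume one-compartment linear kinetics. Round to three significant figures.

1030 mg

To maintain the same Css, the systemic dosing rate must be unchanged: F·D/τ = infusion rate.
D = rate × τ / F = 229 × 4 / 0.89 = 1029 mg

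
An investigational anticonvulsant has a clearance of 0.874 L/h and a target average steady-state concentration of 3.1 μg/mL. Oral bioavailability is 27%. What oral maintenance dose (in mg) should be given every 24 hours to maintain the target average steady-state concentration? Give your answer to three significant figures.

D = CL × Css × τ / F = 0.8740 × 3.1 × 24 / 0.27 = 240.8 mg

241 mg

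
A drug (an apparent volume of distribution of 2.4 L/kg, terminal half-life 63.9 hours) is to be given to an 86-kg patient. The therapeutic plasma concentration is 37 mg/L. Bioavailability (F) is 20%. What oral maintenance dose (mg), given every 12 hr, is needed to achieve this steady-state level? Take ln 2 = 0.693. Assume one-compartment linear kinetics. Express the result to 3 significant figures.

4970 mg

Vd(total) = 86 kg × 2.4 L/kg = 206.4 L
CL = ln 2 · Vd / t½ = 0.693 × 206.4 / 63.9 = 2.238 L/h
D = CL × Css × τ / F = 2.238 × 37 × 12 / 0.2 = 4968 mg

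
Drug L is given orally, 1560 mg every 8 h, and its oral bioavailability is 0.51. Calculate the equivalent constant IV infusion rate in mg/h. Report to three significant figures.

99.5 mg/h

Equivalent systemic input: infusion rate = F·D/τ.
Rate = 0.51 × 1560 / 8 = 99.45 mg/h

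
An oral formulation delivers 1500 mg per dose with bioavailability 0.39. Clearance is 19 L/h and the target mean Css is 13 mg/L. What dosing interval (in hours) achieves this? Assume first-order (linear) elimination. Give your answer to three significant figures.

F·D/τ = CL·Css → τ = F·D / (CL·Css).
τ = 0.39 × 1500 / (19 × 13) = 2.368 h

2.37 h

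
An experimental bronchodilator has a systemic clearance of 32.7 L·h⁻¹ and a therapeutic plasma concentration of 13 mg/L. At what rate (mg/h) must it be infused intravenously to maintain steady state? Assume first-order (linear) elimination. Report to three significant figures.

R₀ = 32.70 × 13 = 425.1 mg/h

425 mg/h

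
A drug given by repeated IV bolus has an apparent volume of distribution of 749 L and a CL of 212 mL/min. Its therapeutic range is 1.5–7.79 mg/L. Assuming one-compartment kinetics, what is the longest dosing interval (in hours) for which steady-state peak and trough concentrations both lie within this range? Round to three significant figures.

Convert clearance: 212 mL/min × 60 min/h ÷ 1000 mL/L = 12.72 L/h
k = CL / Vd = 12.72 / 749.0 = 0.01698 h⁻¹
Between IV bolus doses, concentration decays as C = C₀·e^(−kτ), so C_peak/C_trough = e^(kτ).
τ_max = ln(C_peak/C_trough) / k = ln(7.79/1.5) / 0.01698 = 1.647 / 0.01698 = 97.00 h

97.0 h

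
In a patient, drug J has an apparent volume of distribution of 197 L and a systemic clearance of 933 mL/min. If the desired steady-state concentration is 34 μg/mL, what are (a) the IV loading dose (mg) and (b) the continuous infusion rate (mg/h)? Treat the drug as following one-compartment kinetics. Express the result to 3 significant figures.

(a) 6700 mg; (b) 1900 mg/h

Loading dose = Vd × C = 197.0 × 34 = 6698 mg
Convert clearance: 933 mL/min × 60 min/h ÷ 1000 mL/L = 55.98 L/h
Maintenance infusion rate = CL × Css = 55.98 × 34 = 1903 mg/h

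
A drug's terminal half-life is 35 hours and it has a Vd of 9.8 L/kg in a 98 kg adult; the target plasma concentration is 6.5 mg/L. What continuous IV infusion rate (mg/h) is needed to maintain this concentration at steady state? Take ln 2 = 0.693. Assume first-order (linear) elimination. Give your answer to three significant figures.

Total Vd = 9.8 × 98 = 960.4 L
CL = 0.693 × Vd / t½ = 0.693 × 960.4 / 35 = 19.02 L/h
Infusion rate = CL × Css = 19.02 × 6.5 = 123.6 mg/h

124 mg/h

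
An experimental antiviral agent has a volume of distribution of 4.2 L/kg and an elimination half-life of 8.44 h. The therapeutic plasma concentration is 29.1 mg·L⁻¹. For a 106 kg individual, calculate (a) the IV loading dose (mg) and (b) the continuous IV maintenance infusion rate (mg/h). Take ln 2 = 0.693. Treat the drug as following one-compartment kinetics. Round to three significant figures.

Vd = 4.2 L/kg × 106 kg = 445.2 L
LD = Vd × C = 445.2 × 29.1 = 12960 mg
CL = 0.693 × Vd / t½ = 0.693 × 445.2 / 8.44 = 36.55 L/h
Infusion rate = CL × Css = 36.55 × 29.1 = 1064 mg/h

(a) 13000 mg; (b) 1060 mg/h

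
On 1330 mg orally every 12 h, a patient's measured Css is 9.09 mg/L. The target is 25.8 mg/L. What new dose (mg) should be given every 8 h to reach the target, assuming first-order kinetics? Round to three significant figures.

For first-order elimination, Css ∝ F·D/(CL·τ); F and CL are unchanged, so Css ∝ D/τ.
D₂ = D₁ × (Css,target / Css,current) × (τ₂/τ₁) = 1330 × (25.8/9.09) × (8/12) = 2517 mg

2520 mg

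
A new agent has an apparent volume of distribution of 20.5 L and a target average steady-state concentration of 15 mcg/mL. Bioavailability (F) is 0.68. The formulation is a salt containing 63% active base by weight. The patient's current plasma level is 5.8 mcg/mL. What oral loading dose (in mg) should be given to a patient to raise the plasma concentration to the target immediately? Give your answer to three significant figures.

Concentration deficit ΔC = 15 − 5.8 = 9.200 mg/L
LD = Vd × ΔC / F / S = 20.50 × 9.200 / 0.68 / 0.63 = 440.2 mg

440 mg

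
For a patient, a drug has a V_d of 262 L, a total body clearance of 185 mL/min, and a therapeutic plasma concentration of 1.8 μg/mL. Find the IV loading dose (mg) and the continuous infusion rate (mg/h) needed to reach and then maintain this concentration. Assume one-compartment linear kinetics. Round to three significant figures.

(a) 472 mg; (b) 20.0 mg/h

LD = Vd · C_target = 262.0 × 1.8 = 471.6 mg
Convert clearance: 185 mL/min × 60 min/h ÷ 1000 mL/L = 11.10 L/h
Maintenance infusion rate = CL × Css = 11.10 × 1.8 = 19.98 mg/h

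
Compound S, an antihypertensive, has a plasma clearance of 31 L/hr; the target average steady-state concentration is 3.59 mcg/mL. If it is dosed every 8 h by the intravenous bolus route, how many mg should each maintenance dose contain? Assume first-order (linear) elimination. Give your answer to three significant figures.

890 mg

D = CL × Css × τ = 31.00 × 3.59 × 8 = 890.3 mg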